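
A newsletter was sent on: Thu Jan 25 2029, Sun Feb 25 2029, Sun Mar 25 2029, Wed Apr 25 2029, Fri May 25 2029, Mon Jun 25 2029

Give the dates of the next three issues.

Each date is the 25th; the gaps (31, 28, 31, 30, 31) track the month lengths.
The rule is the 25th of each month.
Next: July 2029 → Wed Jul 25 2029.
August 2029: Sat Aug 25 2029.
September 2029: Tue Sep 25 2029.

Wed Jul 25 2029, Sat Aug 25 2029, Tue Sep 25 2029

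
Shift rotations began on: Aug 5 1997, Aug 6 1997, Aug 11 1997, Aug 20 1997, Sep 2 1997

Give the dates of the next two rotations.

Intervals are 1, 5, 9, 13 days — an arithmetic progression with common difference 4.
Next gap: 17 days. Sep 2 1997 + 17 days = Sep 19 1997.
Next gap: 21 days. Sep 19 1997 + 21 days = Oct 10 1997.

Sep 19 1997, Oct 10 1997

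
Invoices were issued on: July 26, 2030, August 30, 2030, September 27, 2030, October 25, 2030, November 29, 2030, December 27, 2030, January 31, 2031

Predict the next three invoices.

February 28, 2031; March 28, 2031; April 25, 2031

These are Fridays with 35, 28, 28, 35, 28, 35-day gaps.
Each is the final Friday of its month — August 30, 2030 is past the 28th, so '4th Friday' doesn't fit.
Last Friday of February 2031: February 28, 2031.
March 2031 ends with Friday March 28, 2031.
Last Friday of April 2031: April 25, 2031.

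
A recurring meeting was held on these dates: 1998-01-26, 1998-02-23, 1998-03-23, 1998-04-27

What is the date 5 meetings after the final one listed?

These are Mondays at 28- or 35-day spacing (28, 28, 35).
The pattern: 4th Monday of the month.
May 1998 — 4th Monday is 1998-05-25.
June 1998 — 4th Monday is 1998-06-22.
4th Monday of July 1998: 1998-07-27.
August 1998 — 4th Monday is 1998-08-24.
September 1998 — 4th Monday is 1998-09-28.

1998-09-28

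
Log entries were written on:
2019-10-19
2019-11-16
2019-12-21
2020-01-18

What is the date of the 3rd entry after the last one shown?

These are Saturdays at 28- or 35-day spacing (28, 35, 28).
The pattern: 3rd Saturday of the month.
3rd Saturday of February 2020: 2020-02-15.
3rd Saturday of March 2020: 2020-03-21.
April 2020 — 3rd Saturday is 2020-04-18.

2020-04-18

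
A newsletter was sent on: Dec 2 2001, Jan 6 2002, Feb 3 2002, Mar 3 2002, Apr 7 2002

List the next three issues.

These are Sundays at 28- or 35-day spacing (35, 28, 28, 35).
The pattern: 1st Sunday of the month.
1st Sunday of May 2002: May 5 2002.
June 2002 — 1st Sunday is Jun 2 2002.
1st Sunday of July 2002: Jul 7 2002.

May 5 2002, Jun 2 2002, Jul 7 2002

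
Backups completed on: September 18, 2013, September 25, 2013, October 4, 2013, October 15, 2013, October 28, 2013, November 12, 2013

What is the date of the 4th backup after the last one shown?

Intervals are 7, 9, 11, 13, 15 days — an arithmetic progression with common difference 2.
Next gap: 17 days. November 12, 2013 + 17 days = November 29, 2013.
Next gap: 19 days. November 29, 2013 + 19 days = December 18, 2013.
Next gap: 21 days. December 18, 2013 + 21 days = January 8, 2014.
Next gap: 23 days. January 8, 2014 + 23 days = January 31, 2014.

January 31, 2014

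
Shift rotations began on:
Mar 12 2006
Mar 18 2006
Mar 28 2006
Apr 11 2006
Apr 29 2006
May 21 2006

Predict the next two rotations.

Jun 16 2006, Jul 16 2006

Gaps: 6, 10, 14, 18, 22 days — each gap is 4 larger than the previous one.
Next gap: 26 days. May 21 2006 + 26 days = Jun 16 2006.
Next gap: 30 days. Jun 16 2006 + 30 days = Jul 16 2006.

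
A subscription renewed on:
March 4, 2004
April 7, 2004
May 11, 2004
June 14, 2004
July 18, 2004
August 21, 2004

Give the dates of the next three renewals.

Every event comes 34 days after the last (34, 34, 34, 34, 34).
August 21, 2004 + 34 days = September 24, 2004.
September 24, 2004 + 34 days = October 28, 2004.
October 28, 2004 + 34 days = December 1, 2004.

September 24, 2004; October 28, 2004; December 1, 2004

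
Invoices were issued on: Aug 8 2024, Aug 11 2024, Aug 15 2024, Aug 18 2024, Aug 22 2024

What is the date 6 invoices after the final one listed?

The gap pattern 3, 4, 3, 4 repeats every 2 events.
These are the Thursdays and Sundays of each week.
Next Sunday: Aug 25 2024.
Next Thursday: Aug 29 2024.
Next Sunday: Sep 1 2024.
Next Thursday: Sep 5 2024.
Next Sunday: Sep 8 2024.
Next Thursday: Sep 12 2024.

Sep 12 2024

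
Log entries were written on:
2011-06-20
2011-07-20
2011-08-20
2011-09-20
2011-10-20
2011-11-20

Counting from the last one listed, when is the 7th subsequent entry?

The day-of-month is always 20 (30, 31, 31, 30, 31 days between events).
So this recurs on the 20th of each month.
December 2011: 2011-12-20.
January 2012: 2012-01-20.
February 2012: 2012-02-20.
Next: March 2012 → 2012-03-20.
Next: April 2012 → 2012-04-20.
May 2012: 2012-05-20.
Next: June 2012 → 2012-06-20.

2012-06-20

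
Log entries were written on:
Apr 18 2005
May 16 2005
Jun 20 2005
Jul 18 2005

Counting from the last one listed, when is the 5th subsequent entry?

Dec 19 2005

These are Mondays at 28- or 35-day spacing (28, 35, 28).
The pattern: 3rd Monday of the month.
August 2005 — 3rd Monday is Aug 15 2005.
3rd Monday of September 2005: Sep 19 2005.
3rd Monday of October 2005: Oct 17 2005.
November 2005 — 3rd Monday is Nov 21 2005.
December 2005 — 3rd Monday is Dec 19 2005.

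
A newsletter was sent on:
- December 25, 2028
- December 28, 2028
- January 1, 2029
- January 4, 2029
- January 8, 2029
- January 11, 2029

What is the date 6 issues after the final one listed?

February 1, 2029

Every event lands on a Monday or Thursday (gaps cycle 3, 4, 3, 4, 3).
So the schedule is: every Monday and Thursday.
The following Monday is January 15, 2029.
Next Thursday: January 18, 2029.
Next Monday: January 22, 2029.
The following Thursday is January 25, 2029.
Next Monday: January 29, 2029.
The following Thursday is February 1, 2029.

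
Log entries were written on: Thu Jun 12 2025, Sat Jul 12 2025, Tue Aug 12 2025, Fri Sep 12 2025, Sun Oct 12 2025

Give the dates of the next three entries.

Wed Nov 12 2025, Fri Dec 12 2025, Mon Jan 12 2026

Each date is the 12th; the gaps (30, 31, 31, 30) track the month lengths.
The rule is the 12th of each month.
Next: November 2025 → Wed Nov 12 2025.
December 2025: Fri Dec 12 2025.
January 2026: Mon Jan 12 2026.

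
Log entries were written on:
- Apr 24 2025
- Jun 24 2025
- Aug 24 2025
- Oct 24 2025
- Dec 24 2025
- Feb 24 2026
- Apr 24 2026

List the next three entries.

Jun 24 2026, Aug 24 2026, Oct 24 2026

Gaps: 61, 61, 61, 61, 62, 59 days — not constant. Every event is on the 24th of the month.
Pattern: the 24th of every 2 months.
Next: June 2026 → Jun 24 2026.
August 2026: Aug 24 2026.
Next: October 2026 → Oct 24 2026.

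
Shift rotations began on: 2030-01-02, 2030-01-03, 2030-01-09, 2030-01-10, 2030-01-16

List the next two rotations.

2030-01-17, 2030-01-23

The gap pattern 1, 6, 1, 6 repeats every 2 events.
These are the Wednesdays and Thursdays of each week.
The following Thursday is 2030-01-17.
Next Wednesday: 2030-01-23.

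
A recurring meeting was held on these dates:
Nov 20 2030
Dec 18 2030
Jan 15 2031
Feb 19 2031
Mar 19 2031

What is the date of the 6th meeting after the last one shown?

Sep 17 2031

All dates are Wednesdays, 28, 28, 35, 28 days apart.
Specifically, the 3rd Wednesday of each month.
3rd Wednesday of April 2031: Apr 16 2031.
May 2031 — 3rd Wednesday is May 21 2031.
3rd Wednesday of June 2031: Jun 18 2031.
3rd Wednesday of July 2031: Jul 16 2031.
3rd Wednesday of August 2031: Aug 20 2031.
September 2031 — 3rd Wednesday is Sep 17 2031.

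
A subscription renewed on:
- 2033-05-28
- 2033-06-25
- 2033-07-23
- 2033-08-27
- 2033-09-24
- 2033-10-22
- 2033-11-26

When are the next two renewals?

2033-12-24, 2034-01-28

All dates are Saturdays, 28, 28, 35, 28, 28, 35 days apart.
Specifically, the 4th Saturday of each month.
December 2033 — 4th Saturday is 2033-12-24.
4th Saturday of January 2034: 2034-01-28.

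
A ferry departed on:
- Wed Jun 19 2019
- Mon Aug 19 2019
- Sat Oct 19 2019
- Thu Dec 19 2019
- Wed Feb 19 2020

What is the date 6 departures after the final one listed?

Fri Feb 19 2021

Gaps: 61, 61, 61, 62 days — not constant. Every event is on the 19th of the month.
Pattern: the 19th of every 2 months.
April 2020: Sun Apr 19 2020.
Next: June 2020 → Fri Jun 19 2020.
August 2020: Wed Aug 19 2020.
October 2020: Mon Oct 19 2020.
December 2020: Sat Dec 19 2020.
Next: February 2021 → Fri Feb 19 2021.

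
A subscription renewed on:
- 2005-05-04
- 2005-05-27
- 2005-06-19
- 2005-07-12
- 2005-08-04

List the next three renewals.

2005-08-27, 2005-09-19, 2005-10-12

Every event comes 23 days after the last (23, 23, 23, 23).
2005-08-04 + 23 days = 2005-08-27.
2005-08-27 + 23 days = 2005-09-19.
2005-09-19 + 23 days = 2005-10-12.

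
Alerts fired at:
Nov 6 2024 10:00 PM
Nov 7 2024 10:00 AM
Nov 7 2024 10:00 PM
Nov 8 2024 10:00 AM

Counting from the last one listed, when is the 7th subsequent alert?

Nov 11 2024 10:00 PM

Spacing: 12, 12, 12 h — constant 12 h.
Nov 8 2024 10:00 AM + 12 h = Nov 8 2024 10:00 PM.
Nov 8 2024 10:00 PM + 12 h = Nov 9 2024 10:00 AM.
Nov 9 2024 10:00 AM + 12 h = Nov 9 2024 10:00 PM.
Nov 9 2024 10:00 PM + 12 h = Nov 10 2024 10:00 AM.
Nov 10 2024 10:00 AM + 12 h = Nov 10 2024 10:00 PM.
Nov 10 2024 10:00 PM + 12 h = Nov 11 2024 10:00 AM.
Nov 11 2024 10:00 AM + 12 h = Nov 11 2024 10:00 PM.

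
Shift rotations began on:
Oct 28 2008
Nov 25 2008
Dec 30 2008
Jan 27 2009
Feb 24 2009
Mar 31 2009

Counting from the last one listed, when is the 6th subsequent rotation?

Sep 29 2009

Every date is a Tuesday; gaps 28, 35, 28, 28, 35 days.
Each is the last Tuesday of its month (at least one falls on the 29th or later, ruling out '4th Tuesday').
April 2009 ends with Tuesday Apr 28 2009.
Last Tuesday of May 2009: May 26 2009.
June 2009 ends with Tuesday Jun 30 2009.
Last Tuesday of July 2009: Jul 28 2009.
Last Tuesday of August 2009: Aug 25 2009.
Last Tuesday of September 2009: Sep 29 2009.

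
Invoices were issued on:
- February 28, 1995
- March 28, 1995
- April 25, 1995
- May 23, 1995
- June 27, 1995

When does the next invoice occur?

All dates are Tuesdays, 28, 28, 28, 35 days apart.
Specifically, the 4th Tuesday of each month.
July 1995 — 4th Tuesday is July 25, 1995.

July 25, 1995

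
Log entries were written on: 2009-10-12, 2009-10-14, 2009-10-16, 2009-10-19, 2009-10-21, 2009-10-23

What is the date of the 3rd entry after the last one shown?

The gap pattern 2, 2, 3, 2, 2 repeats every 3 events.
These are the Mondays, Wednesdays and Fridays of each week.
The following Monday is 2009-10-26.
The following Wednesday is 2009-10-28.
The following Friday is 2009-10-30.

2009-10-30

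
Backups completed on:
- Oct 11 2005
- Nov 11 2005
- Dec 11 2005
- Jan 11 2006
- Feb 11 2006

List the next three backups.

Mar 11 2006, Apr 11 2006, May 11 2006

Each date is the 11th; the gaps (31, 30, 31, 31) track the month lengths.
The rule is the 11th of each month.
March 2006: Mar 11 2006.
Next: April 2006 → Apr 11 2006.
Next: May 2006 → May 11 2006.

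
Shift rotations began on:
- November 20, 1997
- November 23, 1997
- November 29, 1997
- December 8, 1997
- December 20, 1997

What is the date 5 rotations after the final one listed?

April 4, 1998

The spacing grows by 3 each time: 3, 6, 9, 12 days.
Next gap: 15 days. December 20, 1997 + 15 days = January 4, 1998.
Next gap: 18 days. January 4, 1998 + 18 days = January 22, 1998.
Next gap: 21 days. January 22, 1998 + 21 days = February 12, 1998.
Next gap: 24 days. February 12, 1998 + 24 days = March 8, 1998.
Next gap: 27 days. March 8, 1998 + 27 days = April 4, 1998.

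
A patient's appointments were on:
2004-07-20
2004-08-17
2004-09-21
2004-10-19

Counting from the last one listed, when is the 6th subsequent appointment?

All dates are Tuesdays, 28, 35, 28 days apart.
Specifically, the 3rd Tuesday of each month.
3rd Tuesday of November 2004: 2004-11-16.
3rd Tuesday of December 2004: 2004-12-21.
3rd Tuesday of January 2005: 2005-01-18.
3rd Tuesday of February 2005: 2005-02-15.
3rd Tuesday of March 2005: 2005-03-15.
3rd Tuesday of April 2005: 2005-04-19.

2005-04-19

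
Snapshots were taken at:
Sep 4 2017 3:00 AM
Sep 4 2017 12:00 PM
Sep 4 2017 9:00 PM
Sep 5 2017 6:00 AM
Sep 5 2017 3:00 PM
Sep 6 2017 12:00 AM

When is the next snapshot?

Gaps: 9, 9, 9, 9, 9 hours — each event is 9 hours after the previous one.
Sep 6 2017 12:00 AM + 9 h = Sep 6 2017 9:00 AM.

Sep 6 2017 9:00 AM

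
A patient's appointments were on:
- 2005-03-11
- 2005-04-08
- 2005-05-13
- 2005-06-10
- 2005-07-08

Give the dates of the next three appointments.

Gaps: 28, 35, 28, 28 days — a mix of 28 and 35. Every date is a Friday.
Each is the 2nd Friday of its month.
August 2005 — 2nd Friday is 2005-08-12.
2nd Friday of September 2005: 2005-09-09.
October 2005 — 2nd Friday is 2005-10-14.

2005-08-12, 2005-09-09, 2005-10-14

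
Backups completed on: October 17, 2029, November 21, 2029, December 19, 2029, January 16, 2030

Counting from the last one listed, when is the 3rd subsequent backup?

April 17, 2030

Gaps: 35, 28, 28 days — a mix of 28 and 35. Every date is a Wednesday.
Each is the 3rd Wednesday of its month.
3rd Wednesday of February 2030: February 20, 2030.
March 2030 — 3rd Wednesday is March 20, 2030.
April 2030 — 3rd Wednesday is April 17, 2030.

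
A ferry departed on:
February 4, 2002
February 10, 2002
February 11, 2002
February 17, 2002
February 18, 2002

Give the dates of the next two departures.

Every event lands on a Monday or Sunday (gaps cycle 6, 1, 6, 1).
So the schedule is: every Monday and Sunday.
Next Sunday: February 24, 2002.
The following Monday is February 25, 2002.

February 24, 2002; February 25, 2002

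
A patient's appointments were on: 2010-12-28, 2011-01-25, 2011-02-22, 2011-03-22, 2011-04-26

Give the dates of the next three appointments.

2011-05-24, 2011-06-28, 2011-07-26

All dates are Tuesdays, 28, 28, 28, 35 days apart.
Specifically, the 4th Tuesday of each month.
4th Tuesday of May 2011: 2011-05-24.
4th Tuesday of June 2011: 2011-06-28.
July 2011 — 4th Tuesday is 2011-07-26.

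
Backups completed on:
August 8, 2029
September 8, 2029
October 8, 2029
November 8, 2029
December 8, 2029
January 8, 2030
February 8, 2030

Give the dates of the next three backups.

March 8, 2030; April 8, 2030; May 8, 2030

Each date is the 8th; the gaps (31, 30, 31, 30, 31, 31) track the month lengths.
The rule is the 8th of each month.
March 2030: March 8, 2030.
Next: April 2030 → April 8, 2030.
Next: May 2030 → May 8, 2030.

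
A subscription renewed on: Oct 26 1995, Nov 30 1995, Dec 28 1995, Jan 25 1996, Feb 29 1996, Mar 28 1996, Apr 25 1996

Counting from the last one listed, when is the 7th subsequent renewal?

Every date is a Thursday; gaps 35, 28, 28, 35, 28, 28 days.
Each is the last Thursday of its month (at least one falls on the 29th or later, ruling out '4th Thursday').
May 1996 ends with Thursday May 30 1996.
June 1996 ends with Thursday Jun 27 1996.
July 1996 ends with Thursday Jul 25 1996.
Last Thursday of August 1996: Aug 29 1996.
Last Thursday of September 1996: Sep 26 1996.
Last Thursday of October 1996: Oct 31 1996.
November 1996 ends with Thursday Nov 28 1996.

Nov 28 1996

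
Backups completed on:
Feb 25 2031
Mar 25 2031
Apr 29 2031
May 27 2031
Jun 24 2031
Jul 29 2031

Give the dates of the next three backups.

All Tuesdays; the gaps (28, 35, 28, 28, 35) vary with month length.
This is the last Tuesday of each month.
Last Tuesday of August 2031: Aug 26 2031.
September 2031 ends with Tuesday Sep 30 2031.
Last Tuesday of October 2031: Oct 28 2031.

Aug 26 2031, Sep 30 2031, Oct 28 2031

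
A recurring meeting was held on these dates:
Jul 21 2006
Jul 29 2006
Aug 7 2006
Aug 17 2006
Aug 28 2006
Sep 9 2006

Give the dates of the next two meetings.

Sep 22 2006, Oct 6 2006

Gaps: 8, 9, 10, 11, 12 days — each gap is 1 larger than the previous one.
Next gap: 13 days. Sep 9 2006 + 13 days = Sep 22 2006.
Next gap: 14 days. Sep 22 2006 + 14 days = Oct 6 2006.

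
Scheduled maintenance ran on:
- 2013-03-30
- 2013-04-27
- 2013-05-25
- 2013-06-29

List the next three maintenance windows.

Every date is a Saturday; gaps 28, 28, 35 days.
Each is the last Saturday of its month (at least one falls on the 29th or later, ruling out '4th Saturday').
Last Saturday of July 2013: 2013-07-27.
August 2013 ends with Saturday 2013-08-31.
September 2013 ends with Saturday 2013-09-28.

2013-07-27, 2013-08-31, 2013-09-28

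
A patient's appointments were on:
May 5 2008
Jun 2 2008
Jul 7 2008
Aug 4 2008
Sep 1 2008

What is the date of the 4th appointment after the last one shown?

Gaps: 28, 35, 28, 28 days — a mix of 28 and 35. Every date is a Monday.
Each is the 1st Monday of its month.
October 2008 — 1st Monday is Oct 6 2008.
1st Monday of November 2008: Nov 3 2008.
1st Monday of December 2008: Dec 1 2008.
January 2009 — 1st Monday is Jan 5 2009.

Jan 5 2009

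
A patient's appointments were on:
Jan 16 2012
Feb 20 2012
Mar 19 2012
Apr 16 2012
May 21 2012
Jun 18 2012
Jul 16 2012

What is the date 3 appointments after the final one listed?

These are Mondays at 28- or 35-day spacing (35, 28, 28, 35, 28, 28).
The pattern: 3rd Monday of the month.
3rd Monday of August 2012: Aug 20 2012.
September 2012 — 3rd Monday is Sep 17 2012.
October 2012 — 3rd Monday is Oct 15 2012.

Oct 15 2012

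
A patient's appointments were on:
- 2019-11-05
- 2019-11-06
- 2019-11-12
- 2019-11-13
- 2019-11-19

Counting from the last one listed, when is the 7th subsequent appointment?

2019-12-11

Every event lands on a Tuesday or Wednesday (gaps cycle 1, 6, 1, 6).
So the schedule is: every Tuesday and Wednesday.
Next Wednesday: 2019-11-20.
The following Tuesday is 2019-11-26.
The following Wednesday is 2019-11-27.
Next Tuesday: 2019-12-03.
The following Wednesday is 2019-12-04.
Next Tuesday: 2019-12-10.
The following Wednesday is 2019-12-11.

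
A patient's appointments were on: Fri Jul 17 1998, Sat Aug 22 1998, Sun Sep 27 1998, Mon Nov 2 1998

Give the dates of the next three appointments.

Tue Dec 8 1998, Wed Jan 13 1999, Thu Feb 18 1999

The spacing is 36, 36, 36 days — always 36 days.
Mon Nov 2 1998 + 36 days = Tue Dec 8 1998.
Tue Dec 8 1998 + 36 days = Wed Jan 13 1999.
Wed Jan 13 1999 + 36 days = Thu Feb 18 1999.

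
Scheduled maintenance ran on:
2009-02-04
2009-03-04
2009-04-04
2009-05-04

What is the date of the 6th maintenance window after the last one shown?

The day-of-month is always 4 (28, 31, 30 days between events).
So this recurs on the 4th of each month.
Next: June 2009 → 2009-06-04.
July 2009: 2009-07-04.
August 2009: 2009-08-04.
September 2009: 2009-09-04.
October 2009: 2009-10-04.
November 2009: 2009-11-04.

2009-11-04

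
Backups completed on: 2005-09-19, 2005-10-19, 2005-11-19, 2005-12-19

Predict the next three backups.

2006-01-19, 2006-02-19, 2006-03-19

Each date is the 19th; the gaps (30, 31, 30) track the month lengths.
The rule is the 19th of each month.
January 2006: 2006-01-19.
February 2006: 2006-02-19.
Next: March 2006 → 2006-03-19.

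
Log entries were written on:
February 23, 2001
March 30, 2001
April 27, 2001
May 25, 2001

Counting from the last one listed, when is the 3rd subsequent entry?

Every date is a Friday; gaps 35, 28, 28 days.
Each is the last Friday of its month (at least one falls on the 29th or later, ruling out '4th Friday').
Last Friday of June 2001: June 29, 2001.
July 2001 ends with Friday July 27, 2001.
August 2001 ends with Friday August 31, 2001.

August 31, 2001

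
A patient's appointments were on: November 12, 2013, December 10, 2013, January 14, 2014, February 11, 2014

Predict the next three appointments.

These are Tuesdays at 28- or 35-day spacing (28, 35, 28).
The pattern: 2nd Tuesday of the month.
2nd Tuesday of March 2014: March 11, 2014.
2nd Tuesday of April 2014: April 8, 2014.
May 2014 — 2nd Tuesday is May 13, 2014.

March 11, 2014; April 8, 2014; May 13, 2014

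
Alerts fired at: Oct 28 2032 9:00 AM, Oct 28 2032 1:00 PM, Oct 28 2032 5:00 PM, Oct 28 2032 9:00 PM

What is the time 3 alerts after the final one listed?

Oct 29 2032 9:00 AM

Spacing: 4, 4, 4 h — constant 4 h.
Oct 28 2032 9:00 PM + 4 h = Oct 29 2032 1:00 AM.
Oct 29 2032 1:00 AM + 4 h = Oct 29 2032 5:00 AM.
Oct 29 2032 5:00 AM + 4 h = Oct 29 2032 9:00 AM.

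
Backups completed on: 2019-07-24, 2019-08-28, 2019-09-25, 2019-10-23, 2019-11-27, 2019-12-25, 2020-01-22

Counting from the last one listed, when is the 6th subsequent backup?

These are Wednesdays at 28- or 35-day spacing (35, 28, 28, 35, 28, 28).
The pattern: 4th Wednesday of the month.
4th Wednesday of February 2020: 2020-02-26.
March 2020 — 4th Wednesday is 2020-03-25.
4th Wednesday of April 2020: 2020-04-22.
4th Wednesday of May 2020: 2020-05-27.
June 2020 — 4th Wednesday is 2020-06-24.
July 2020 — 4th Wednesday is 2020-07-22.

2020-07-22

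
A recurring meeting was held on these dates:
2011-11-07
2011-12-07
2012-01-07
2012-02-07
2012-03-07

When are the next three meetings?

The day-of-month is always 7 (30, 31, 31, 29 days between events).
So this recurs on the 7th of each month.
Next: April 2012 → 2012-04-07.
May 2012: 2012-05-07.
Next: June 2012 → 2012-06-07.

2012-04-07, 2012-05-07, 2012-06-07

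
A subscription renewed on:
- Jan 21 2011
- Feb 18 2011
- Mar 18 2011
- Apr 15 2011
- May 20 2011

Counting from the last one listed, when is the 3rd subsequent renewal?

Aug 19 2011

These are Fridays at 28- or 35-day spacing (28, 28, 28, 35).
The pattern: 3rd Friday of the month.
3rd Friday of June 2011: Jun 17 2011.
3rd Friday of July 2011: Jul 15 2011.
August 2011 — 3rd Friday is Aug 19 2011.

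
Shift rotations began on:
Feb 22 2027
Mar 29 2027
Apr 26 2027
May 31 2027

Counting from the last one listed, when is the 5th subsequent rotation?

These are Mondays with 35, 28, 35-day gaps.
Each is the final Monday of its month — Mar 29 2027 is past the 28th, so '4th Monday' doesn't fit.
Last Monday of June 2027: Jun 28 2027.
July 2027 ends with Monday Jul 26 2027.
Last Monday of August 2027: Aug 30 2027.
September 2027 ends with Monday Sep 27 2027.
October 2027 ends with Monday Oct 25 2027.

Oct 25 2027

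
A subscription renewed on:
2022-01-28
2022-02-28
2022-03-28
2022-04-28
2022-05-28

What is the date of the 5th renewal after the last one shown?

2022-10-28

Gaps: 31, 28, 31, 30 days — not constant. Every event is on the 28th of the month.
Pattern: the 28th of each month.
June 2022: 2022-06-28.
July 2022: 2022-07-28.
Next: August 2022 → 2022-08-28.
September 2022: 2022-09-28.
Next: October 2022 → 2022-10-28.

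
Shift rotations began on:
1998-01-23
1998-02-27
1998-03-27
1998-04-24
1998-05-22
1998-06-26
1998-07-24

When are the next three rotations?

1998-08-28, 1998-09-25, 1998-10-23

These are Fridays at 28- or 35-day spacing (35, 28, 28, 28, 35, 28).
The pattern: 4th Friday of the month.
4th Friday of August 1998: 1998-08-28.
4th Friday of September 1998: 1998-09-25.
October 1998 — 4th Friday is 1998-10-23.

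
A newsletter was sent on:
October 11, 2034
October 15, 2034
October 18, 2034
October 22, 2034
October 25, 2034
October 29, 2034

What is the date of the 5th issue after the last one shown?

November 15, 2034

Gaps: 4, 3, 4, 3, 4 days — not constant, but cyclic with period 2.
The events fall on every Wednesday and Sunday.
The following Wednesday is November 1, 2034.
Next Sunday: November 5, 2034.
The following Wednesday is November 8, 2034.
The following Sunday is November 12, 2034.
Next Wednesday: November 15, 2034.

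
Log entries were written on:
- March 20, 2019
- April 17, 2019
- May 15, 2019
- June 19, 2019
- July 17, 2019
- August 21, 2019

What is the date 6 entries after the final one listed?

February 19, 2020

All dates are Wednesdays, 28, 28, 35, 28, 35 days apart.
Specifically, the 3rd Wednesday of each month.
September 2019 — 3rd Wednesday is September 18, 2019.
3rd Wednesday of October 2019: October 16, 2019.
November 2019 — 3rd Wednesday is November 20, 2019.
3rd Wednesday of December 2019: December 18, 2019.
January 2020 — 3rd Wednesday is January 15, 2020.
February 2020 — 3rd Wednesday is February 19, 2020.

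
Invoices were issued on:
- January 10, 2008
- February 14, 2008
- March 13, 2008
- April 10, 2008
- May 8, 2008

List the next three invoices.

June 12, 2008; July 10, 2008; August 14, 2008

All dates are Thursdays, 35, 28, 28, 28 days apart.
Specifically, the 2nd Thursday of each month.
June 2008 — 2nd Thursday is June 12, 2008.
2nd Thursday of July 2008: July 10, 2008.
2nd Thursday of August 2008: August 14, 2008.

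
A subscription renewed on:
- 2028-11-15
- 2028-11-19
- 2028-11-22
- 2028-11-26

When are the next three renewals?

2028-11-29, 2028-12-03, 2028-12-06

Every event lands on a Wednesday or Sunday (gaps cycle 4, 3, 4).
So the schedule is: every Wednesday and Sunday.
The following Wednesday is 2028-11-29.
The following Sunday is 2028-12-03.
Next Wednesday: 2028-12-06.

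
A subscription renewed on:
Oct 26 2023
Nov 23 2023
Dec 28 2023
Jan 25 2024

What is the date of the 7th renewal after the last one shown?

These are Thursdays at 28- or 35-day spacing (28, 35, 28).
The pattern: 4th Thursday of the month.
February 2024 — 4th Thursday is Feb 22 2024.
4th Thursday of March 2024: Mar 28 2024.
April 2024 — 4th Thursday is Apr 25 2024.
May 2024 — 4th Thursday is May 23 2024.
June 2024 — 4th Thursday is Jun 27 2024.
July 2024 — 4th Thursday is Jul 25 2024.
4th Thursday of August 2024: Aug 22 2024.

Aug 22 2024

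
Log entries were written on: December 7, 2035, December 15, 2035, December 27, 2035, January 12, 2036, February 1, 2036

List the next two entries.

February 25, 2036; March 24, 2036

Gaps: 8, 12, 16, 20 days — each gap is 4 larger than the previous one.
Next gap: 24 days. February 1, 2036 + 24 days = February 25, 2036.
Next gap: 28 days. February 25, 2036 + 28 days = March 24, 2036.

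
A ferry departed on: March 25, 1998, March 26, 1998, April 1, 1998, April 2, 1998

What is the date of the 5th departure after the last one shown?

April 22, 1998

The gap pattern 1, 6, 1 repeats every 2 events.
These are the Wednesdays and Thursdays of each week.
The following Wednesday is April 8, 1998.
The following Thursday is April 9, 1998.
Next Wednesday: April 15, 1998.
Next Thursday: April 16, 1998.
The following Wednesday is April 22, 1998.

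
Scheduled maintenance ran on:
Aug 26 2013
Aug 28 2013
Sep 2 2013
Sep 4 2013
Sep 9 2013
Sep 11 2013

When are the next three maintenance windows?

Sep 16 2013, Sep 18 2013, Sep 23 2013

Gaps: 2, 5, 2, 5, 2 days — not constant, but cyclic with period 2.
The events fall on every Monday and Wednesday.
The following Monday is Sep 16 2013.
Next Wednesday: Sep 18 2013.
Next Monday: Sep 23 2013.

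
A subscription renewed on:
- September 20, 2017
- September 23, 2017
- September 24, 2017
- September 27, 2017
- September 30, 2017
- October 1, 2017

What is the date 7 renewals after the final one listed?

October 18, 2017

The gap pattern 3, 1, 3, 3, 1 repeats every 3 events.
These are the Wednesdays, Saturdays and Sundays of each week.
The following Wednesday is October 4, 2017.
The following Saturday is October 7, 2017.
Next Sunday: October 8, 2017.
Next Wednesday: October 11, 2017.
The following Saturday is October 14, 2017.
Next Sunday: October 15, 2017.
Next Wednesday: October 18, 2017.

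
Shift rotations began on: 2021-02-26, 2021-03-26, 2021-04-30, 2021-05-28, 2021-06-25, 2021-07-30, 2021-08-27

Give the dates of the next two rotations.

Every date is a Friday; gaps 28, 35, 28, 28, 35, 28 days.
Each is the last Friday of its month (at least one falls on the 29th or later, ruling out '4th Friday').
September 2021 ends with Friday 2021-09-24.
Last Friday of October 2021: 2021-10-29.

2021-09-24, 2021-10-29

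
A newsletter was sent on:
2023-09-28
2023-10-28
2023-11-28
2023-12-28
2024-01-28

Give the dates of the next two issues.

2024-02-28, 2024-03-28

Gaps: 30, 31, 30, 31 days — not constant. Every event is on the 28th of the month.
Pattern: the 28th of each month.
Next: February 2024 → 2024-02-28.
March 2024: 2024-03-28.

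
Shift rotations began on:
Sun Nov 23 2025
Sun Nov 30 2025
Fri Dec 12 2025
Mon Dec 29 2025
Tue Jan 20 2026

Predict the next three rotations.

Mon Feb 16 2026, Fri Mar 20 2026, Sun Apr 26 2026

Gaps: 7, 12, 17, 22 days — each gap is 5 larger than the previous one.
Next gap: 27 days. Tue Jan 20 2026 + 27 days = Mon Feb 16 2026.
Next gap: 32 days. Mon Feb 16 2026 + 32 days = Fri Mar 20 2026.
Next gap: 37 days. Fri Mar 20 2026 + 37 days = Sun Apr 26 2026.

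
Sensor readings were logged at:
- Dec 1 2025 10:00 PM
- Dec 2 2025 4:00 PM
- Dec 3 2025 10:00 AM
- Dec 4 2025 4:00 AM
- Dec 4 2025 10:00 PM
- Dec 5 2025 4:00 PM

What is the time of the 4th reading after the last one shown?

The interval is a steady 18 hours (18, 18, 18, 18, 18).
Dec 5 2025 4:00 PM + 18 h = Dec 6 2025 10:00 AM.
Dec 6 2025 10:00 AM + 18 h = Dec 7 2025 4:00 AM.
Dec 7 2025 4:00 AM + 18 h = Dec 7 2025 10:00 PM.
Dec 7 2025 10:00 PM + 18 h = Dec 8 2025 4:00 PM.

Dec 8 2025 4:00 PM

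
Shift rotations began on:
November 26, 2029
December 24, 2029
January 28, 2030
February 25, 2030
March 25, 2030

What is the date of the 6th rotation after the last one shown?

September 23, 2030

These are Mondays at 28- or 35-day spacing (28, 35, 28, 28).
The pattern: 4th Monday of the month.
4th Monday of April 2030: April 22, 2030.
May 2030 — 4th Monday is May 27, 2030.
4th Monday of June 2030: June 24, 2030.
July 2030 — 4th Monday is July 22, 2030.
August 2030 — 4th Monday is August 26, 2030.
September 2030 — 4th Monday is September 23, 2030.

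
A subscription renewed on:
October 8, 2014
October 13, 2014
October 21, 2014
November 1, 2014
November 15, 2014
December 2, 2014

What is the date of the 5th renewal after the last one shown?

April 11, 2015

Gaps: 5, 8, 11, 14, 17 days — each gap is 3 larger than the previous one.
Next gap: 20 days. December 2, 2014 + 20 days = December 22, 2014.
Next gap: 23 days. December 22, 2014 + 23 days = January 14, 2015.
Next gap: 26 days. January 14, 2015 + 26 days = February 9, 2015.
Next gap: 29 days. February 9, 2015 + 29 days = March 10, 2015.
Next gap: 32 days. March 10, 2015 + 32 days = April 11, 2015.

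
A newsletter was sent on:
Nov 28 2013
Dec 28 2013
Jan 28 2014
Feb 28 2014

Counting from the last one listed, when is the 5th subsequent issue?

Jul 28 2014

The day-of-month is always 28 (30, 31, 31 days between events).
So this recurs on the 28th of each month.
Next: March 2014 → Mar 28 2014.
Next: April 2014 → Apr 28 2014.
Next: May 2014 → May 28 2014.
Next: June 2014 → Jun 28 2014.
July 2014: Jul 28 2014.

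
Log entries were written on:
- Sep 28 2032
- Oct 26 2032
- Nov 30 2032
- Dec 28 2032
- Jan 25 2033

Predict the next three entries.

Feb 22 2033, Mar 29 2033, Apr 26 2033

Every date is a Tuesday; gaps 28, 35, 28, 28 days.
Each is the last Tuesday of its month (at least one falls on the 29th or later, ruling out '4th Tuesday').
Last Tuesday of February 2033: Feb 22 2033.
March 2033 ends with Tuesday Mar 29 2033.
Last Tuesday of April 2033: Apr 26 2033.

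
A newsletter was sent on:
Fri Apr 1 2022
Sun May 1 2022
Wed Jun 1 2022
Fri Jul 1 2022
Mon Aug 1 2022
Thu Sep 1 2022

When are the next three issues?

Sat Oct 1 2022, Tue Nov 1 2022, Thu Dec 1 2022

Gaps: 30, 31, 30, 31, 31 days — not constant. Every event is on the 1st of the month.
Pattern: the 1st of each month.
October 2022: Sat Oct 1 2022.
Next: November 2022 → Tue Nov 1 2022.
Next: December 2022 → Thu Dec 1 2022.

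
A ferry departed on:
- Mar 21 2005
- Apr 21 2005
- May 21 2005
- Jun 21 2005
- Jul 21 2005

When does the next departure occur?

Aug 21 2005

Each date is the 21st; the gaps (31, 30, 31, 30) track the month lengths.
The rule is the 21st of each month.
August 2005: Aug 21 2005.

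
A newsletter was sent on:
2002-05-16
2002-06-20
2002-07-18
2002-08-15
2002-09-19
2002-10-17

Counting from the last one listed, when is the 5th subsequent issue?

2003-03-20

Gaps: 35, 28, 28, 35, 28 days — a mix of 28 and 35. Every date is a Thursday.
Each is the 3rd Thursday of its month.
November 2002 — 3rd Thursday is 2002-11-21.
December 2002 — 3rd Thursday is 2002-12-19.
January 2003 — 3rd Thursday is 2003-01-16.
February 2003 — 3rd Thursday is 2003-02-20.
3rd Thursday of March 2003: 2003-03-20.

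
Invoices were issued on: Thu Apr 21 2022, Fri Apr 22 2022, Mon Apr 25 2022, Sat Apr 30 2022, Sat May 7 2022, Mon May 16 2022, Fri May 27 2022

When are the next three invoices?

The spacing grows by 2 each time: 1, 3, 5, 7, 9, 11 days.
Next gap: 13 days. Fri May 27 2022 + 13 days = Thu Jun 9 2022.
Next gap: 15 days. Thu Jun 9 2022 + 15 days = Fri Jun 24 2022.
Next gap: 17 days. Fri Jun 24 2022 + 17 days = Mon Jul 11 2022.

Thu Jun 9 2022, Fri Jun 24 2022, Mon Jul 11 2022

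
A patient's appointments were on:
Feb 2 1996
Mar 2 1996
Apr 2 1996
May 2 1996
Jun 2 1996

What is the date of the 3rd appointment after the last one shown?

Sep 2 1996

The day-of-month is always 2 (29, 31, 30, 31 days between events).
So this recurs on the 2nd of each month.
Next: July 1996 → Jul 2 1996.
Next: August 1996 → Aug 2 1996.
Next: September 1996 → Sep 2 1996.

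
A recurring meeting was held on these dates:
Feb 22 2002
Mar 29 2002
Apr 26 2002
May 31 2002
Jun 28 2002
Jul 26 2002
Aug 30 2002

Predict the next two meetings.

All Fridays; the gaps (35, 28, 35, 28, 28, 35) vary with month length.
This is the last Friday of each month.
September 2002 ends with Friday Sep 27 2002.
October 2002 ends with Friday Oct 25 2002.

Sep 27 2002, Oct 25 2002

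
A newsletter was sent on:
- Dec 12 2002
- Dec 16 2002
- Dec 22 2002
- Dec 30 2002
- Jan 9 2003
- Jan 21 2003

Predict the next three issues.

Feb 4 2003, Feb 20 2003, Mar 10 2003

Gaps: 4, 6, 8, 10, 12 days — each gap is 2 larger than the previous one.
Next gap: 14 days. Jan 21 2003 + 14 days = Feb 4 2003.
Next gap: 16 days. Feb 4 2003 + 16 days = Feb 20 2003.
Next gap: 18 days. Feb 20 2003 + 18 days = Mar 10 2003.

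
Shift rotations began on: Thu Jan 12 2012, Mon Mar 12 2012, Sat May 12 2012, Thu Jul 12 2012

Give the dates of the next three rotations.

Wed Sep 12 2012, Mon Nov 12 2012, Sat Jan 12 2013

Each date is the 12th; the gaps (60, 61, 61) track the month lengths.
The rule is the 12th of every 2 months.
Next: September 2012 → Wed Sep 12 2012.
November 2012: Mon Nov 12 2012.
Next: January 2013 → Sat Jan 12 2013.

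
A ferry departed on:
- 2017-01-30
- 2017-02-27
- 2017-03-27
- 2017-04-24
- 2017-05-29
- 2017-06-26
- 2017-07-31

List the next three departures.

2017-08-28, 2017-09-25, 2017-10-30

All Mondays; the gaps (28, 28, 28, 35, 28, 35) vary with month length.
This is the last Monday of each month.
Last Monday of August 2017: 2017-08-28.
Last Monday of September 2017: 2017-09-25.
October 2017 ends with Monday 2017-10-30.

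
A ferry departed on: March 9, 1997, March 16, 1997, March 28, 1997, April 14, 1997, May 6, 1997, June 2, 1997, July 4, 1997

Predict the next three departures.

The spacing grows by 5 each time: 7, 12, 17, 22, 27, 32 days.
Next gap: 37 days. July 4, 1997 + 37 days = August 10, 1997.
Next gap: 42 days. August 10, 1997 + 42 days = September 21, 1997.
Next gap: 47 days. September 21, 1997 + 47 days = November 7, 1997.

August 10, 1997; September 21, 1997; November 7, 1997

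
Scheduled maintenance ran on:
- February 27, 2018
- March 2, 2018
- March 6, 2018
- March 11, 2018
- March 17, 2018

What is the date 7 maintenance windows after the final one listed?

May 26, 2018

Intervals are 3, 4, 5, 6 days — an arithmetic progression with common difference 1.
Next gap: 7 days. March 17, 2018 + 7 days = March 24, 2018.
Next gap: 8 days. March 24, 2018 + 8 days = April 1, 2018.
Next gap: 9 days. April 1, 2018 + 9 days = April 10, 2018.
Next gap: 10 days. April 10, 2018 + 10 days = April 20, 2018.
Next gap: 11 days. April 20, 2018 + 11 days = May 1, 2018.
Next gap: 12 days. May 1, 2018 + 12 days = May 13, 2018.
Next gap: 13 days. May 13, 2018 + 13 days = May 26, 2018.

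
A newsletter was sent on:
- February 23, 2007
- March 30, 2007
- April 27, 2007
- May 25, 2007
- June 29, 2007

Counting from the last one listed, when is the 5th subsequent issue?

November 30, 2007

All Fridays; the gaps (35, 28, 28, 35) vary with month length.
This is the last Friday of each month.
July 2007 ends with Friday July 27, 2007.
August 2007 ends with Friday August 31, 2007.
September 2007 ends with Friday September 28, 2007.
Last Friday of October 2007: October 26, 2007.
Last Friday of November 2007: November 30, 2007.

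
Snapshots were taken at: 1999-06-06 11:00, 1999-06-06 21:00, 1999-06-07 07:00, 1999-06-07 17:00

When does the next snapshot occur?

1999-06-08 03:00

Gaps: 10, 10, 10 hours — each event is 10 hours after the previous one.
1999-06-07 17:00 + 10 h = 1999-06-08 03:00.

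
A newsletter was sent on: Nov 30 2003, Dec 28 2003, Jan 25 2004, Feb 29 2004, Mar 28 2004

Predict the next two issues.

Every date is a Sunday; gaps 28, 28, 35, 28 days.
Each is the last Sunday of its month (at least one falls on the 29th or later, ruling out '4th Sunday').
April 2004 ends with Sunday Apr 25 2004.
May 2004 ends with Sunday May 30 2004.

Apr 25 2004, May 30 2004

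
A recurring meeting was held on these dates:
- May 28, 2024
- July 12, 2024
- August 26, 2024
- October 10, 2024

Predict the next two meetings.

November 24, 2024; January 8, 2025

Every event comes 45 days after the last (45, 45, 45).
October 10, 2024 + 45 days = November 24, 2024.
November 24, 2024 + 45 days = January 8, 2025.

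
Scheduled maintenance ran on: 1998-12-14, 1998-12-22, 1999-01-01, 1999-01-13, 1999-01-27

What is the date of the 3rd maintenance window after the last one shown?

1999-03-22

Gaps: 8, 10, 12, 14 days — each gap is 2 larger than the previous one.
Next gap: 16 days. 1999-01-27 + 16 days = 1999-02-12.
Next gap: 18 days. 1999-02-12 + 18 days = 1999-03-02.
Next gap: 20 days. 1999-03-02 + 20 days = 1999-03-22.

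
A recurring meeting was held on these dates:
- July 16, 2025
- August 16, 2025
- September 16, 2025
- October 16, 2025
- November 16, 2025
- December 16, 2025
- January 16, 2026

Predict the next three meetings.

The day-of-month is always 16 (31, 31, 30, 31, 30, 31 days between events).
So this recurs on the 16th of each month.
February 2026: February 16, 2026.
Next: March 2026 → March 16, 2026.
Next: April 2026 → April 16, 2026.

February 16, 2026; March 16, 2026; April 16, 2026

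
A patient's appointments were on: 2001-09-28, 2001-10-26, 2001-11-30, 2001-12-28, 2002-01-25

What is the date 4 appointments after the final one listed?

2002-05-31

These are Fridays with 28, 35, 28, 28-day gaps.
Each is the final Friday of its month — 2001-11-30 is past the 28th, so '4th Friday' doesn't fit.
Last Friday of February 2002: 2002-02-22.
Last Friday of March 2002: 2002-03-29.
Last Friday of April 2002: 2002-04-26.
May 2002 ends with Friday 2002-05-31.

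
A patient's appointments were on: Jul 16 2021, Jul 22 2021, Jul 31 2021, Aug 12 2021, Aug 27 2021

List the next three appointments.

Sep 14 2021, Oct 5 2021, Oct 29 2021

Gaps: 6, 9, 12, 15 days — each gap is 3 larger than the previous one.
Next gap: 18 days. Aug 27 2021 + 18 days = Sep 14 2021.
Next gap: 21 days. Sep 14 2021 + 21 days = Oct 5 2021.
Next gap: 24 days. Oct 5 2021 + 24 days = Oct 29 2021.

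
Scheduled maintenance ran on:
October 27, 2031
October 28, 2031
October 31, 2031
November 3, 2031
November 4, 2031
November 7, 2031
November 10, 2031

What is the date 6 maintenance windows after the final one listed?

The gap pattern 1, 3, 3, 1, 3, 3 repeats every 3 events.
These are the Mondays, Tuesdays and Fridays of each week.
The following Tuesday is November 11, 2031.
Next Friday: November 14, 2031.
Next Monday: November 17, 2031.
The following Tuesday is November 18, 2031.
The following Friday is November 21, 2031.
Next Monday: November 24, 2031.

November 24, 2031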